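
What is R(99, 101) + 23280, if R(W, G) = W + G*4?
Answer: 23783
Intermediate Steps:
R(W, G) = W + 4*G
R(99, 101) + 23280 = (99 + 4*101) + 23280 = (99 + 404) + 23280 = 503 + 23280 = 23783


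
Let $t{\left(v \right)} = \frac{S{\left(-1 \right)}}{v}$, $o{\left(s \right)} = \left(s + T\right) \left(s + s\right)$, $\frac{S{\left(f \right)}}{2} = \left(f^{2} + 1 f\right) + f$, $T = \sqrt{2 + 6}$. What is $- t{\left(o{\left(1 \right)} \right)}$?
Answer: $- \frac{1}{7} + \frac{2 \sqrt{2}}{7} \approx 0.2612$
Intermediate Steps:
$T = 2 \sqrt{2}$ ($T = \sqrt{8} = 2 \sqrt{2} \approx 2.8284$)
$S{\left(f \right)} = 2 f^{2} + 4 f$ ($S{\left(f \right)} = 2 \left(\left(f^{2} + 1 f\right) + f\right) = 2 \left(\left(f^{2} + f\right) + f\right) = 2 \left(\left(f + f^{2}\right) + f\right) = 2 \left(f^{2} + 2 f\right) = 2 f^{2} + 4 f$)
$o{\left(s \right)} = 2 s \left(s + 2 \sqrt{2}\right)$ ($o{\left(s \right)} = \left(s + 2 \sqrt{2}\right) \left(s + s\right) = \left(s + 2 \sqrt{2}\right) 2 s = 2 s \left(s + 2 \sqrt{2}\right)$)
$t{\left(v \right)} = - \frac{2}{v}$ ($t{\left(v \right)} = \frac{2 \left(-1\right) \left(2 - 1\right)}{v} = \frac{2 \left(-1\right) 1}{v} = - \frac{2}{v}$)
$- t{\left(o{\left(1 \right)} \right)} = - \frac{-2}{2 \cdot 1 \left(1 + 2 \sqrt{2}\right)} = - \frac{-2}{2 + 4 \sqrt{2}} = \frac{2}{2 + 4 \sqrt{2}}$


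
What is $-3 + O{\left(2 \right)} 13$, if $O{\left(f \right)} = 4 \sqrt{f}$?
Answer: $-3 + 52 \sqrt{2} \approx 70.539$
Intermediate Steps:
$-3 + O{\left(2 \right)} 13 = -3 + 4 \sqrt{2} \cdot 13 = -3 + 52 \sqrt{2}$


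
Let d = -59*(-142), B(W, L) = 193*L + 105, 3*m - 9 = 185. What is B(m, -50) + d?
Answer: -1167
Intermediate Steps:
m = 194/3 (m = 3 + (1/3)*185 = 3 + 185/3 = 194/3 ≈ 64.667)
B(W, L) = 105 + 193*L
d = 8378
B(m, -50) + d = (105 + 193*(-50)) + 8378 = (105 - 9650) + 8378 = -9545 + 8378 = -1167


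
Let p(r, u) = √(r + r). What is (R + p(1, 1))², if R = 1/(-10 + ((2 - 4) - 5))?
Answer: 579/289 - 2*√2/17 ≈ 1.8371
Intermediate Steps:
p(r, u) = √2*√r (p(r, u) = √(2*r) = √2*√r)
R = -1/17 (R = 1/(-10 + (-2 - 5)) = 1/(-10 - 7) = 1/(-17) = -1/17 ≈ -0.058824)
(R + p(1, 1))² = (-1/17 + √2*√1)² = (-1/17 + √2*1)² = (-1/17 + √2)²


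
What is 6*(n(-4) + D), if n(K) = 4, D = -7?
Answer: -18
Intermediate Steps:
6*(n(-4) + D) = 6*(4 - 7) = 6*(-3) = -18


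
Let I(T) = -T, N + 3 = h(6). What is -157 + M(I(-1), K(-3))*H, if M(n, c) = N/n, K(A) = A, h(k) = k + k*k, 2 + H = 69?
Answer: 2456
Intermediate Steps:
H = 67 (H = -2 + 69 = 67)
h(k) = k + k²
N = 39 (N = -3 + 6*(1 + 6) = -3 + 6*7 = -3 + 42 = 39)
M(n, c) = 39/n
-157 + M(I(-1), K(-3))*H = -157 + (39/((-1*(-1))))*67 = -157 + (39/1)*67 = -157 + (39*1)*67 = -157 + 39*67 = -157 + 2613 = 2456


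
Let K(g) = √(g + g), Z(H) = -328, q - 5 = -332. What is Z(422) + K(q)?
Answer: -328 + I*√654 ≈ -328.0 + 25.573*I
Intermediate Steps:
q = -327 (q = 5 - 332 = -327)
K(g) = √2*√g (K(g) = √(2*g) = √2*√g)
Z(422) + K(q) = -328 + √2*√(-327) = -328 + √2*(I*√327) = -328 + I*√654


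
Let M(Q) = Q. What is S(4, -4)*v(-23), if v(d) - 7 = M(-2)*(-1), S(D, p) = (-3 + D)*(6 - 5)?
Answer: 9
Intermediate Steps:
S(D, p) = -3 + D (S(D, p) = (-3 + D)*1 = -3 + D)
v(d) = 9 (v(d) = 7 - 2*(-1) = 7 + 2 = 9)
S(4, -4)*v(-23) = (-3 + 4)*9 = 1*9 = 9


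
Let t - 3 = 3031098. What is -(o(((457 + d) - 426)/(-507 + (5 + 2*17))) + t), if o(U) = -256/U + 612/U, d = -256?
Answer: -75796037/25 ≈ -3.0318e+6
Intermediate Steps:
t = 3031101 (t = 3 + 3031098 = 3031101)
o(U) = 356/U
-(o(((457 + d) - 426)/(-507 + (5 + 2*17))) + t) = -(356/((((457 - 256) - 426)/(-507 + (5 + 2*17)))) + 3031101) = -(356/(((201 - 426)/(-507 + (5 + 34)))) + 3031101) = -(356/((-225/(-507 + 39))) + 3031101) = -(356/((-225/(-468))) + 3031101) = -(356/((-225*(-1/468))) + 3031101) = -(356/(25/52) + 3031101) = -(356*(52/25) + 3031101) = -(18512/25 + 3031101) = -1*75796037/25 = -75796037/25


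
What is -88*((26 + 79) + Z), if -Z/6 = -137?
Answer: -81576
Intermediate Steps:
Z = 822 (Z = -6*(-137) = 822)
-88*((26 + 79) + Z) = -88*((26 + 79) + 822) = -88*(105 + 822) = -88*927 = -81576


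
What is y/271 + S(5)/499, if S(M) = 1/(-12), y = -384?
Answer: -2299663/1622748 ≈ -1.4171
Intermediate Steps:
S(M) = -1/12
y/271 + S(5)/499 = -384/271 - 1/12/499 = -384*1/271 - 1/12*1/499 = -384/271 - 1/5988 = -2299663/1622748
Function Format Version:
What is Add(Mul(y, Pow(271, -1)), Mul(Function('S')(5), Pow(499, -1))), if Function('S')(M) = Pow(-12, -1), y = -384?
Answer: Rational(-2299663, 1622748) ≈ -1.4171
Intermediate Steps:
Function('S')(M) = Rational(-1, 12)
Add(Mul(y, Pow(271, -1)), Mul(Function('S')(5), Pow(499, -1))) = Add(Mul(-384, Pow(271, -1)), Mul(Rational(-1, 12), Pow(499, -1))) = Add(Mul(-384, Rational(1, 271)), Mul(Rational(-1, 12), Rational(1, 499))) = Add(Rational(-384, 271), Rational(-1, 5988)) = Rational(-2299663, 1622748)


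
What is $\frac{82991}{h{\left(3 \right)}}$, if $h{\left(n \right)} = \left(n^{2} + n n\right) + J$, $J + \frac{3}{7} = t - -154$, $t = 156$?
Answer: $\frac{580937}{2293} \approx 253.35$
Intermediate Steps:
$J = \frac{2167}{7}$ ($J = - \frac{3}{7} + \left(156 - -154\right) = - \frac{3}{7} + \left(156 + 154\right) = - \frac{3}{7} + 310 = \frac{2167}{7} \approx 309.57$)
$h{\left(n \right)} = \frac{2167}{7} + 2 n^{2}$ ($h{\left(n \right)} = \left(n^{2} + n n\right) + \frac{2167}{7} = \left(n^{2} + n^{2}\right) + \frac{2167}{7} = 2 n^{2} + \frac{2167}{7} = \frac{2167}{7} + 2 n^{2}$)
$\frac{82991}{h{\left(3 \right)}} = \frac{82991}{\frac{2167}{7} + 2 \cdot 3^{2}} = \frac{82991}{\frac{2167}{7} + 2 \cdot 9} = \frac{82991}{\frac{2167}{7} + 18} = \frac{82991}{\frac{2293}{7}} = 82991 \cdot \frac{7}{2293} = \frac{580937}{2293}$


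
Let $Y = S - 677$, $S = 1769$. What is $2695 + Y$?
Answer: $3787$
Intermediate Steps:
$Y = 1092$ ($Y = 1769 - 677 = 1092$)
$2695 + Y = 2695 + 1092 = 3787$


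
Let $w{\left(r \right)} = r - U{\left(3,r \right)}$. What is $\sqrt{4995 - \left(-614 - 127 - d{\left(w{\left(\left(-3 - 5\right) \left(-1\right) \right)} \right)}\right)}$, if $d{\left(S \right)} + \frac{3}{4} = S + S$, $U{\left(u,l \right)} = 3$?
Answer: $\frac{7 \sqrt{469}}{2} \approx 75.797$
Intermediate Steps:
$w{\left(r \right)} = -3 + r$ ($w{\left(r \right)} = r - 3 = -3 + r$)
$d{\left(S \right)} = - \frac{3}{4} + 2 S$ ($d{\left(S \right)} = - \frac{3}{4} + \left(S + S\right) = - \frac{3}{4} + 2 S$)
$\sqrt{4995 - \left(-614 - 127 - d{\left(w{\left(\left(-3 - 5\right) \left(-1\right) \right)} \right)}\right)} = \sqrt{4995 - \left(- \frac{2453}{4} - 127 - 2 \left(-3 + \left(-3 - 5\right) \left(-1\right)\right)\right)} = \sqrt{4995 - \left(- \frac{2961}{4} - 2 \left(-3 - -8\right)\right)} = \sqrt{4995 - \left(- \frac{2961}{4} - 2 \left(-3 + 8\right)\right)} = \sqrt{4995 + \left(\left(- \frac{3}{4} + 2 \cdot 5\right) + 741\right)} = \sqrt{4995 + \left(\left(- \frac{3}{4} + 10\right) + 741\right)} = \sqrt{4995 + \left(\frac{37}{4} + 741\right)} = \sqrt{4995 + \frac{3001}{4}} = \sqrt{\frac{22981}{4}} = \frac{7 \sqrt{469}}{2}$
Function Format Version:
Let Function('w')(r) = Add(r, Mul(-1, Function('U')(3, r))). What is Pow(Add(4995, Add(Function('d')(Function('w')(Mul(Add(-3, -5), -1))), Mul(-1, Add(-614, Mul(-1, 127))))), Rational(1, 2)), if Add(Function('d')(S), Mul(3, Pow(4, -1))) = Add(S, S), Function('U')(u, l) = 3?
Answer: Mul(Rational(7, 2), Pow(469, Rational(1, 2))) ≈ 75.797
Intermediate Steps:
Function('w')(r) = Add(-3, r) (Function('w')(r) = Add(r, Mul(-1, 3)) = Add(r, -3) = Add(-3, r))
Function('d')(S) = Add(Rational(-3, 4), Mul(2, S)) (Function('d')(S) = Add(Rational(-3, 4), Add(S, S)) = Add(Rational(-3, 4), Mul(2, S)))
Pow(Add(4995, Add(Function('d')(Function('w')(Mul(Add(-3, -5), -1))), Mul(-1, Add(-614, Mul(-1, 127))))), Rational(1, 2)) = Pow(Add(4995, Add(Add(Rational(-3, 4), Mul(2, Add(-3, Mul(Add(-3, -5), -1)))), Mul(-1, Add(-614, Mul(-1, 127))))), Rational(1, 2)) = Pow(Add(4995, Add(Add(Rational(-3, 4), Mul(2, Add(-3, Mul(-8, -1)))), Mul(-1, Add(-614, -127)))), Rational(1, 2)) = Pow(Add(4995, Add(Add(Rational(-3, 4), Mul(2, Add(-3, 8))), Mul(-1, -741))), Rational(1, 2)) = Pow(Add(4995, Add(Add(Rational(-3, 4), Mul(2, 5)), 741)), Rational(1, 2)) = Pow(Add(4995, Add(Add(Rational(-3, 4), 10), 741)), Rational(1, 2)) = Pow(Add(4995, Add(Rational(37, 4), 741)), Rational(1, 2)) = Pow(Add(4995, Rational(3001, 4)), Rational(1, 2)) = Pow(Rational(22981, 4), Rational(1, 2)) = Mul(Rational(7, 2), Pow(469, Rational(1, 2)))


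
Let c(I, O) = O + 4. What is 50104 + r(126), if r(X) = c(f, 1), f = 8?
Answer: 50109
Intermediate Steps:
c(I, O) = 4 + O
r(X) = 5 (r(X) = 4 + 1 = 5)
50104 + r(126) = 50104 + 5 = 50109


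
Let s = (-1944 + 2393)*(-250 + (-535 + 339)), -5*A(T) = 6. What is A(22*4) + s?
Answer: -1001276/5 ≈ -2.0026e+5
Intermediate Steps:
A(T) = -6/5 (A(T) = -⅕*6 = -6/5)
s = -200254 (s = 449*(-250 - 196) = 449*(-446) = -200254)
A(22*4) + s = -6/5 - 200254 = -1001276/5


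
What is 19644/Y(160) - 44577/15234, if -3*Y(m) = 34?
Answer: -149880951/86326 ≈ -1736.2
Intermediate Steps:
Y(m) = -34/3 (Y(m) = -⅓*34 = -34/3)
19644/Y(160) - 44577/15234 = 19644/(-34/3) - 44577/15234 = 19644*(-3/34) - 44577*1/15234 = -29466/17 - 14859/5078 = -149880951/86326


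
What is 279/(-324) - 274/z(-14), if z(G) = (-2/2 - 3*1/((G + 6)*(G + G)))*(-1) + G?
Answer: 2119357/104724 ≈ 20.238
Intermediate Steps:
z(G) = 1 + G + 3/(2*G*(6 + G)) (z(G) = (-2*½ - 3*1/(2*G*(6 + G)))*(-1) + G = (-1 - 3*1/(2*G*(6 + G)))*(-1) + G = (-1 - 3/(2*G*(6 + G)))*(-1) + G = (1 + 3/(2*G*(6 + G))) + G = 1 + G + 3/(2*G*(6 + G)))
279/(-324) - 274/z(-14) = 279/(-324) - 274*(-14*(6 - 14)/(3/2 + (-14)³ + 6*(-14) + 7*(-14)²)) = 279*(-1/324) - 274*112/(3/2 - 2744 - 84 + 7*196) = -31/36 - 274*112/(3/2 - 2744 - 84 + 1372) = -31/36 - 274/((-1/14*(-⅛)*(-2909/2))) = -31/36 - 274/(-2909/224) = -31/36 - 274*(-224/2909) = -31/36 + 61376/2909 = 2119357/104724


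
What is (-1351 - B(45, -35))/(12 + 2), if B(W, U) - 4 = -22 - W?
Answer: -92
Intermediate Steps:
B(W, U) = -18 - W (B(W, U) = 4 + (-22 - W) = -18 - W)
(-1351 - B(45, -35))/(12 + 2) = (-1351 - (-18 - 1*45))/(12 + 2) = (-1351 - (-18 - 45))/14 = (-1351 - 1*(-63))*(1/14) = (-1351 + 63)*(1/14) = -1288*1/14 = -92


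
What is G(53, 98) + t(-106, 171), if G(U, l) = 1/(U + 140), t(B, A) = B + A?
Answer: 12546/193 ≈ 65.005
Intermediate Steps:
t(B, A) = A + B
G(U, l) = 1/(140 + U)
G(53, 98) + t(-106, 171) = 1/(140 + 53) + (171 - 106) = 1/193 + 65 = 12546/193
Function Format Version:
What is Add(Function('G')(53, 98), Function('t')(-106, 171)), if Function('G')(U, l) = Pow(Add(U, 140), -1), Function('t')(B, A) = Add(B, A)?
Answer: Rational(12546, 193) ≈ 65.005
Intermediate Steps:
Function('t')(B, A) = Add(A, B)
Function('G')(U, l) = Pow(Add(140, U), -1)
Add(Function('G')(53, 98), Function('t')(-106, 171)) = Add(Pow(Add(140, 53), -1), Add(171, -106)) = Add(Pow(193, -1), 65) = Add(Rational(1, 193), 65) = Rational(12546, 193)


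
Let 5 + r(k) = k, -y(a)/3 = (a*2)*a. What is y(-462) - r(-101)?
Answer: -1280558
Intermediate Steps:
y(a) = -6*a² (y(a) = -3*a*2*a = -3*2*a*a = -6*a²)
r(k) = -5 + k
y(-462) - r(-101) = -6*(-462)² - (-5 - 101) = -6*213444 - 1*(-106) = -1280664 + 106 = -1280558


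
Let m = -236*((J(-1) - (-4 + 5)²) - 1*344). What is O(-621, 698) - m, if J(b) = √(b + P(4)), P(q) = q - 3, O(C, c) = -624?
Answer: -82044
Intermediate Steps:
P(q) = -3 + q
J(b) = √(1 + b) (J(b) = √(b + (-3 + 4)) = √(b + 1) = √(1 + b))
m = 81420 (m = -236*((√(1 - 1) - (-4 + 5)²) - 1*344) = -236*((√0 - 1*1²) - 344) = -236*((0 - 1*1) - 344) = -236*((0 - 1) - 344) = -236*(-1 - 344) = -236*(-345) = 81420)
O(-621, 698) - m = -624 - 1*81420 = -624 - 81420 = -82044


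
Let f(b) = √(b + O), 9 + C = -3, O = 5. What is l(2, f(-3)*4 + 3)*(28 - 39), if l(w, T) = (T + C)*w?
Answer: 198 - 88*√2 ≈ 73.549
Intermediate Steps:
C = -12 (C = -9 - 3 = -12)
f(b) = √(5 + b) (f(b) = √(b + 5) = √(5 + b))
l(w, T) = w*(-12 + T) (l(w, T) = (T - 12)*w = (-12 + T)*w = w*(-12 + T))
l(2, f(-3)*4 + 3)*(28 - 39) = (2*(-12 + (√(5 - 3)*4 + 3)))*(28 - 39) = (2*(-12 + (√2*4 + 3)))*(-11) = (2*(-12 + (4*√2 + 3)))*(-11) = (2*(-12 + (3 + 4*√2)))*(-11) = (2*(-9 + 4*√2))*(-11) = (-18 + 8*√2)*(-11) = 198 - 88*√2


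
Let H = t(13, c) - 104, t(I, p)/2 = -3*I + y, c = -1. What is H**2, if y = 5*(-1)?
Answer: 36864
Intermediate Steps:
y = -5
t(I, p) = -10 - 6*I (t(I, p) = 2*(-3*I - 5) = 2*(-5 - 3*I) = -10 - 6*I)
H = -192 (H = (-10 - 6*13) - 104 = (-10 - 78) - 104 = -88 - 104 = -192)
H**2 = (-192)**2 = 36864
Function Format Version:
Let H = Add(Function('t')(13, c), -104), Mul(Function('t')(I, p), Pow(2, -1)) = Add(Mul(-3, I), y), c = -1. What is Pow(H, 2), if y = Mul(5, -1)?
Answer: 36864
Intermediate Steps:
y = -5
Function('t')(I, p) = Add(-10, Mul(-6, I)) (Function('t')(I, p) = Mul(2, Add(Mul(-3, I), -5)) = Mul(2, Add(-5, Mul(-3, I))) = Add(-10, Mul(-6, I)))
H = -192 (H = Add(Add(-10, Mul(-6, 13)), -104) = Add(Add(-10, -78), -104) = Add(-88, -104) = -192)
Pow(H, 2) = Pow(-192, 2) = 36864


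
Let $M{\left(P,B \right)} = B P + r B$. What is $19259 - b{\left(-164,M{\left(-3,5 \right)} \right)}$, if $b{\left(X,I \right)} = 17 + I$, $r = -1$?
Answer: $19262$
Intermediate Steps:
$M{\left(P,B \right)} = - B + B P$ ($M{\left(P,B \right)} = B P - B = - B + B P$)
$19259 - b{\left(-164,M{\left(-3,5 \right)} \right)} = 19259 - \left(17 + 5 \left(-1 - 3\right)\right) = 19259 - \left(17 + 5 \left(-4\right)\right) = 19259 - \left(17 - 20\right) = 19259 - -3 = 19259 + 3 = 19262$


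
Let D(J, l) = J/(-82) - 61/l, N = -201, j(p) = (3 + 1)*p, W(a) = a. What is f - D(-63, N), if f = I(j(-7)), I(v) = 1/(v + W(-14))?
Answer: -21067/19229 ≈ -1.0956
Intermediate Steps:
j(p) = 4*p
I(v) = 1/(-14 + v) (I(v) = 1/(v - 14) = 1/(-14 + v))
D(J, l) = -61/l - J/82 (D(J, l) = J*(-1/82) - 61/l = -J/82 - 61/l = -61/l - J/82)
f = -1/42 (f = 1/(-14 + 4*(-7)) = 1/(-14 - 28) = 1/(-42) = -1/42 ≈ -0.023810)
f - D(-63, N) = -1/42 - (-61/(-201) - 1/82*(-63)) = -1/42 - (-61*(-1/201) + 63/82) = -1/42 - (61/201 + 63/82) = -1/42 - 1*17665/16482 = -1/42 - 17665/16482 = -21067/19229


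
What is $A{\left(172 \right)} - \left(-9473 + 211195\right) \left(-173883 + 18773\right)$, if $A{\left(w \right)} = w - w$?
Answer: $31289099420$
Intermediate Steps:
$A{\left(w \right)} = 0$
$A{\left(172 \right)} - \left(-9473 + 211195\right) \left(-173883 + 18773\right) = 0 - \left(-9473 + 211195\right) \left(-173883 + 18773\right) = 0 - 201722 \left(-155110\right) = 0 - -31289099420 = 0 + 31289099420 = 31289099420$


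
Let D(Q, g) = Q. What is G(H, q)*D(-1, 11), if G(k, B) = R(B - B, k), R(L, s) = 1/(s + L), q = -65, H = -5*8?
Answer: 1/40 ≈ 0.025000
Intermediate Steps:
H = -40
R(L, s) = 1/(L + s)
G(k, B) = 1/k (G(k, B) = 1/((B - B) + k) = 1/(0 + k) = 1/k)
G(H, q)*D(-1, 11) = -1/(-40) = -1/40*(-1) = 1/40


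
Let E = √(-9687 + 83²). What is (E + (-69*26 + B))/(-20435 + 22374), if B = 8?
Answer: -1786/1939 + I*√2798/1939 ≈ -0.92109 + 0.02728*I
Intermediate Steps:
E = I*√2798 (E = √(-9687 + 6889) = √(-2798) = I*√2798 ≈ 52.896*I)
(E + (-69*26 + B))/(-20435 + 22374) = (I*√2798 + (-69*26 + 8))/(-20435 + 22374) = (I*√2798 + (-1794 + 8))/1939 = (I*√2798 - 1786)*(1/1939) = (-1786 + I*√2798)*(1/1939) = -1786/1939 + I*√2798/1939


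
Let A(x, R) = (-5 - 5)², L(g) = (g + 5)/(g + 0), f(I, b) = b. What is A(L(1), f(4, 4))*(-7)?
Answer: -700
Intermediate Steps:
L(g) = (5 + g)/g
A(x, R) = 100 (A(x, R) = (-10)² = 100)
A(L(1), f(4, 4))*(-7) = 100*(-7) = -700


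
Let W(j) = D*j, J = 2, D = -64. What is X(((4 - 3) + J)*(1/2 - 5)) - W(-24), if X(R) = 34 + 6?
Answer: -1496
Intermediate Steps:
W(j) = -64*j
X(R) = 40
X(((4 - 3) + J)*(1/2 - 5)) - W(-24) = 40 - (-64)*(-24) = 40 - 1*1536 = 40 - 1536 = -1496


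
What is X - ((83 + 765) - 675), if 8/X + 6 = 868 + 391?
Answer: -216761/1253 ≈ -172.99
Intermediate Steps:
X = 8/1253 (X = 8/(-6 + (868 + 391)) = 8/(-6 + 1259) = 8/1253 ≈ 0.0063847)
X - ((83 + 765) - 675) = 8/1253 - ((83 + 765) - 675) = 8/1253 - (848 - 675) = 8/1253 - 1*173 = 8/1253 - 173 = -216761/1253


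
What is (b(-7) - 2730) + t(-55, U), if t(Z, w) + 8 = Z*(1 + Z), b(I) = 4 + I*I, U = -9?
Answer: 285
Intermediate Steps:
b(I) = 4 + I**2
t(Z, w) = -8 + Z*(1 + Z)
(b(-7) - 2730) + t(-55, U) = ((4 + (-7)**2) - 2730) + (-8 - 55 + (-55)**2) = ((4 + 49) - 2730) + (-8 - 55 + 3025) = (53 - 2730) + 2962 = -2677 + 2962 = 285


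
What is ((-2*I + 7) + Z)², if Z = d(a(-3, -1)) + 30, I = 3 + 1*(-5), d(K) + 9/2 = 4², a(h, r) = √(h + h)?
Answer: 11025/4 ≈ 2756.3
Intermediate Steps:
a(h, r) = √2*√h (a(h, r) = √(2*h) = √2*√h)
d(K) = 23/2 (d(K) = -9/2 + 4² = -9/2 + 16 = 23/2)
I = -2 (I = 3 - 5 = -2)
Z = 83/2 (Z = 23/2 + 30 = 83/2 ≈ 41.500)
((-2*I + 7) + Z)² = ((-2*(-2) + 7) + 83/2)² = ((4 + 7) + 83/2)² = (11 + 83/2)² = (105/2)² = 11025/4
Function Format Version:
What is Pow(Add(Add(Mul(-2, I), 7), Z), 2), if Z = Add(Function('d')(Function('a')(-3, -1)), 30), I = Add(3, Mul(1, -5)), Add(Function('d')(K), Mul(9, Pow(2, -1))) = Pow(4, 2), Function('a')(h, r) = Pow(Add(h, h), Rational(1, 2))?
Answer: Rational(11025, 4) ≈ 2756.3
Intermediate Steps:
Function('a')(h, r) = Mul(Pow(2, Rational(1, 2)), Pow(h, Rational(1, 2))) (Function('a')(h, r) = Pow(Mul(2, h), Rational(1, 2)) = Mul(Pow(2, Rational(1, 2)), Pow(h, Rational(1, 2))))
Function('d')(K) = Rational(23, 2) (Function('d')(K) = Add(Rational(-9, 2), Pow(4, 2)) = Add(Rational(-9, 2), 16) = Rational(23, 2))
I = -2 (I = Add(3, -5) = -2)
Z = Rational(83, 2) (Z = Add(Rational(23, 2), 30) = Rational(83, 2) ≈ 41.500)
Pow(Add(Add(Mul(-2, I), 7), Z), 2) = Pow(Add(Add(Mul(-2, -2), 7), Rational(83, 2)), 2) = Pow(Add(Add(4, 7), Rational(83, 2)), 2) = Pow(Add(11, Rational(83, 2)), 2) = Pow(Rational(105, 2), 2) = Rational(11025, 4)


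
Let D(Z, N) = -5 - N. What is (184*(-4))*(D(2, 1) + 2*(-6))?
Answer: 13248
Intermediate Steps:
(184*(-4))*(D(2, 1) + 2*(-6)) = (184*(-4))*((-5 - 1*1) + 2*(-6)) = -736*((-5 - 1) - 12) = -736*(-6 - 12) = -736*(-18) = 13248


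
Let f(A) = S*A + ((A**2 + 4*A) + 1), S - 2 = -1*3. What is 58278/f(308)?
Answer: 58278/95789 ≈ 0.60840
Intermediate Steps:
S = -1 (S = 2 - 1*3 = 2 - 3 = -1)
f(A) = 1 + A**2 + 3*A (f(A) = -A + ((A**2 + 4*A) + 1) = -A + (1 + A**2 + 4*A) = 1 + A**2 + 3*A)
58278/f(308) = 58278/(1 + 308**2 + 3*308) = 58278/(1 + 94864 + 924) = 58278/95789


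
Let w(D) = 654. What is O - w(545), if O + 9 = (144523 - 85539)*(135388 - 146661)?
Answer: -664927295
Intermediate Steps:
O = -664926641 (O = -9 + (144523 - 85539)*(135388 - 146661) = -9 + 58984*(-11273) = -9 - 664926632 = -664926641)
O - w(545) = -664926641 - 1*654 = -664926641 - 654 = -664927295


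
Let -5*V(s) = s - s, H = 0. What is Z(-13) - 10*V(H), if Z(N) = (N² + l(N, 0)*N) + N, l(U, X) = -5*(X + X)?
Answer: 156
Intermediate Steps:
l(U, X) = -10*X
V(s) = 0 (V(s) = -(s - s)/5 = -⅕*0 = 0)
Z(N) = N + N² (Z(N) = (N² + (-10*0)*N) + N = (N² + 0*N) + N = (N² + 0) + N = N² + N = N + N²)
Z(-13) - 10*V(H) = -13*(1 - 13) - 10*0 = -13*(-12) - 1*0 = 156 + 0 = 156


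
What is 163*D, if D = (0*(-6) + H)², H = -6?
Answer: 5868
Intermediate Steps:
D = 36 (D = (0*(-6) - 6)² = (0 - 6)² = (-6)² = 36)
163*D = 163*36 = 5868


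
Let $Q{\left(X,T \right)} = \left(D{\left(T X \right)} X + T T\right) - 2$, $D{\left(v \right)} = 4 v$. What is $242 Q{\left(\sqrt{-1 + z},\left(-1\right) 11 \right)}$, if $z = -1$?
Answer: $50094$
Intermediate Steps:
$Q{\left(X,T \right)} = -2 + T^{2} + 4 T X^{2}$ ($Q{\left(X,T \right)} = \left(4 T X X + T T\right) - 2 = \left(4 T X X + T^{2}\right) - 2 = \left(4 T X^{2} + T^{2}\right) - 2 = \left(T^{2} + 4 T X^{2}\right) - 2 = -2 + T^{2} + 4 T X^{2}$)
$242 Q{\left(\sqrt{-1 + z},\left(-1\right) 11 \right)} = 242 \left(-2 + \left(\left(-1\right) 11\right)^{2} + 4 \left(\left(-1\right) 11\right) \left(\sqrt{-1 - 1}\right)^{2}\right) = 242 \left(-2 + \left(-11\right)^{2} + 4 \left(-11\right) \left(\sqrt{-2}\right)^{2}\right) = 242 \left(-2 + 121 + 4 \left(-11\right) \left(i \sqrt{2}\right)^{2}\right) = 242 \left(-2 + 121 + 4 \left(-11\right) \left(-2\right)\right) = 242 \left(-2 + 121 + 88\right) = 242 \cdot 207 = 50094$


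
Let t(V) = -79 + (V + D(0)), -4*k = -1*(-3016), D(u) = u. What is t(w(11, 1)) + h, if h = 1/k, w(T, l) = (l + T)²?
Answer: 49009/754 ≈ 64.999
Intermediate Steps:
k = -754 (k = -(-1)*(-3016)/4 = -¼*3016 = -754)
w(T, l) = (T + l)²
t(V) = -79 + V (t(V) = -79 + (V + 0) = -79 + V)
h = -1/754 (h = 1/(-754) = -1/754 ≈ -0.0013263)
t(w(11, 1)) + h = (-79 + (11 + 1)²) - 1/754 = (-79 + 12²) - 1/754 = (-79 + 144) - 1/754 = 65 - 1/754 = 49009/754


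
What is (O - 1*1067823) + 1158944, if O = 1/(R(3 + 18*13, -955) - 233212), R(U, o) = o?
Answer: 21337531206/234167 ≈ 91121.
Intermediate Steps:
O = -1/234167 (O = 1/(-955 - 233212) = 1/(-234167) = -1/234167 ≈ -4.2705e-6)
(O - 1*1067823) + 1158944 = (-1/234167 - 1*1067823) + 1158944 = (-1/234167 - 1067823) + 1158944 = -250048908442/234167 + 1158944 = 21337531206/234167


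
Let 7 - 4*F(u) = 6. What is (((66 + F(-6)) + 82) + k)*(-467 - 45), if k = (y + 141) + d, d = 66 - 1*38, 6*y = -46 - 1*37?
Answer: -466048/3 ≈ -1.5535e+5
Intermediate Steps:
F(u) = ¼ (F(u) = 7/4 - ¼*6 = 7/4 - 3/2 = ¼)
y = -83/6 (y = (-46 - 1*37)/6 = (-46 - 37)/6 = (⅙)*(-83) = -83/6 ≈ -13.833)
d = 28 (d = 66 - 38 = 28)
k = 931/6 (k = (-83/6 + 141) + 28 = 763/6 + 28 = 931/6 ≈ 155.17)
(((66 + F(-6)) + 82) + k)*(-467 - 45) = (((66 + ¼) + 82) + 931/6)*(-467 - 45) = ((265/4 + 82) + 931/6)*(-512) = (593/4 + 931/6)*(-512) = (3641/12)*(-512) = -466048/3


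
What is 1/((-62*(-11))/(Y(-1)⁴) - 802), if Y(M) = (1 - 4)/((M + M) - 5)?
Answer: 81/1572520 ≈ 5.1510e-5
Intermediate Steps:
Y(M) = -3/(-5 + 2*M) (Y(M) = -3/(2*M - 5) = -3/(-5 + 2*M))
1/((-62*(-11))/(Y(-1)⁴) - 802) = 1/((-62*(-11))/((-3/(-5 + 2*(-1)))⁴) - 802) = 1/(682/((-3/(-5 - 2))⁴) - 802) = 1/(682/((-3/(-7))⁴) - 802) = 1/(682/((-3*(-⅐))⁴) - 802) = 1/(682/((3/7)⁴) - 802) = 1/(682/(81/2401) - 802) = 1/(682*(2401/81) - 802) = 1/(1637482/81 - 802) = 1/(1572520/81) = 81/1572520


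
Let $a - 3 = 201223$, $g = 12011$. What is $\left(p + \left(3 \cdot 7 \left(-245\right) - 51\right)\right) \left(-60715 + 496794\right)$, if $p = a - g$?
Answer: $80246821501$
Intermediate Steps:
$a = 201226$ ($a = 3 + 201223 = 201226$)
$p = 189215$ ($p = 201226 - 12011 = 189215$)
$\left(p + \left(3 \cdot 7 \left(-245\right) - 51\right)\right) \left(-60715 + 496794\right) = \left(189215 + \left(3 \cdot 7 \left(-245\right) - 51\right)\right) \left(-60715 + 496794\right) = \left(189215 + \left(21 \left(-245\right) - 51\right)\right) 436079 = \left(189215 - 5196\right) 436079 = 184019 \cdot 436079 = 80246821501$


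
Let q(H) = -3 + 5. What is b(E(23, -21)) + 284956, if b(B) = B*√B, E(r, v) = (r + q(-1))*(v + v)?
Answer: 284956 - 5250*I*√42 ≈ 2.8496e+5 - 34024.0*I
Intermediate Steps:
q(H) = 2
E(r, v) = 2*v*(2 + r) (E(r, v) = (r + 2)*(v + v) = (2 + r)*(2*v) = 2*v*(2 + r))
b(B) = B^(3/2)
b(E(23, -21)) + 284956 = (2*(-21)*(2 + 23))^(3/2) + 284956 = (2*(-21)*25)^(3/2) + 284956 = (-1050)^(3/2) + 284956 = -5250*I*√42 + 284956 = 284956 - 5250*I*√42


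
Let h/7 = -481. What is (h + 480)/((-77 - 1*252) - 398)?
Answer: 2887/727 ≈ 3.9711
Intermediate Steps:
h = -3367 (h = 7*(-481) = -3367)
(h + 480)/((-77 - 1*252) - 398) = (-3367 + 480)/((-77 - 1*252) - 398) = -2887/((-77 - 252) - 398) = -2887/(-329 - 398) = -2887/(-727) = -2887*(-1/727) = 2887/727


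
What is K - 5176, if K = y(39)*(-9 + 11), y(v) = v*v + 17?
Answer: -2100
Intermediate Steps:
y(v) = 17 + v² (y(v) = v² + 17 = 17 + v²)
K = 3076 (K = (17 + 39²)*(-9 + 11) = (17 + 1521)*2 = 1538*2 = 3076)
K - 5176 = 3076 - 5176 = -2100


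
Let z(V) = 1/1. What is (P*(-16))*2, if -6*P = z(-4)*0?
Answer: 0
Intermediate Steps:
z(V) = 1
P = 0 (P = -0/6 = -⅙*0 = 0)
(P*(-16))*2 = (0*(-16))*2 = 0*2 = 0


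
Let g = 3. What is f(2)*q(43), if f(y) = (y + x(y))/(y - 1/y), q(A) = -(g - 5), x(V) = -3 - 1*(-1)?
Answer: 0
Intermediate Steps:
x(V) = -2 (x(V) = -3 + 1 = -2)
q(A) = 2 (q(A) = -(3 - 5) = -1*(-2) = 2)
f(y) = (-2 + y)/(y - 1/y) (f(y) = (y - 2)/(y - 1/y) = (-2 + y)/(y - 1/y))
f(2)*q(43) = (2*(-2 + 2)/(-1 + 2**2))*2 = (2*0/(-1 + 4))*2 = (2*0/3)*2 = (2*(1/3)*0)*2 = 0*2 = 0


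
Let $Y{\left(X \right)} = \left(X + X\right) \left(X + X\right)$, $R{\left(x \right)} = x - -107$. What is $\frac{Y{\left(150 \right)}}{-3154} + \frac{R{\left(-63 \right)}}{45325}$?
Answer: $- \frac{2039555612}{71477525} \approx -28.534$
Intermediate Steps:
$R{\left(x \right)} = 107 + x$ ($R{\left(x \right)} = x + 107 = 107 + x$)
$Y{\left(X \right)} = 4 X^{2}$ ($Y{\left(X \right)} = 2 X 2 X = 4 X^{2}$)
$\frac{Y{\left(150 \right)}}{-3154} + \frac{R{\left(-63 \right)}}{45325} = \frac{4 \cdot 150^{2}}{-3154} + \frac{107 - 63}{45325} = 4 \cdot 22500 \left(- \frac{1}{3154}\right) + 44 \cdot \frac{1}{45325} = 90000 \left(- \frac{1}{3154}\right) + \frac{44}{45325} = - \frac{45000}{1577} + \frac{44}{45325} = - \frac{2039555612}{71477525}$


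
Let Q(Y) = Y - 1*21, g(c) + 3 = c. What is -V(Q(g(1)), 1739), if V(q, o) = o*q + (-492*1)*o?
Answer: 895585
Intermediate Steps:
g(c) = -3 + c
Q(Y) = -21 + Y (Q(Y) = Y - 21 = -21 + Y)
V(q, o) = -492*o + o*q (V(q, o) = o*q - 492*o = -492*o + o*q)
-V(Q(g(1)), 1739) = -1739*(-492 + (-21 + (-3 + 1))) = -1739*(-492 + (-21 - 2)) = -1739*(-492 - 23) = -1739*(-515) = -1*(-895585) = 895585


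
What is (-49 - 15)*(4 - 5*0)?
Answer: -256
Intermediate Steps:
(-49 - 15)*(4 - 5*0) = -64*(4 + 0) = -64*4 = -256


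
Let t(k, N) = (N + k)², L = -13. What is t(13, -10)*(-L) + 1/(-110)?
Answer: 12869/110 ≈ 116.99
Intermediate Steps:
t(13, -10)*(-L) + 1/(-110) = (-10 + 13)²*(-1*(-13)) + 1/(-110) = 3²*13 - 1/110 = 9*13 - 1/110 = 117 - 1/110 = 12869/110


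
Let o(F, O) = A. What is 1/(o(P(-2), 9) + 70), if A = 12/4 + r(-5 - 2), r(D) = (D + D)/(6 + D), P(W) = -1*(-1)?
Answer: 1/87 ≈ 0.011494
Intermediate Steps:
P(W) = 1
r(D) = 2*D/(6 + D) (r(D) = (2*D)/(6 + D) = 2*D/(6 + D))
A = 17 (A = 12/4 + 2*(-5 - 2)/(6 + (-5 - 2)) = 12*(¼) + 2*(-7)/(6 - 7) = 3 + 2*(-7)/(-1) = 3 + 2*(-7)*(-1) = 3 + 14 = 17)
o(F, O) = 17
1/(o(P(-2), 9) + 70) = 1/(17 + 70) = 1/87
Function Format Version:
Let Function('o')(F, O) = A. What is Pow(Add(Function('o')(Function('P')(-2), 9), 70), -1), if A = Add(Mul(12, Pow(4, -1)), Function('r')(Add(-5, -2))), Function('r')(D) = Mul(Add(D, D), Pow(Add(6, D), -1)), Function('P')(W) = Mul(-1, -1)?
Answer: Rational(1, 87) ≈ 0.011494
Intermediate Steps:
Function('P')(W) = 1
Function('r')(D) = Mul(2, D, Pow(Add(6, D), -1)) (Function('r')(D) = Mul(Mul(2, D), Pow(Add(6, D), -1)) = Mul(2, D, Pow(Add(6, D), -1)))
A = 17 (A = Add(Mul(12, Pow(4, -1)), Mul(2, Add(-5, -2), Pow(Add(6, Add(-5, -2)), -1))) = Add(Mul(12, Rational(1, 4)), Mul(2, -7, Pow(Add(6, -7), -1))) = Add(3, Mul(2, -7, Pow(-1, -1))) = Add(3, Mul(2, -7, -1)) = Add(3, 14) = 17)
Function('o')(F, O) = 17
Pow(Add(Function('o')(Function('P')(-2), 9), 70), -1) = Pow(Add(17, 70), -1) = Pow(87, -1) = Rational(1, 87)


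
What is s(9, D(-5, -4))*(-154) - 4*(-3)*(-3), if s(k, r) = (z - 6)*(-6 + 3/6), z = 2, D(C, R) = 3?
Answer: -3424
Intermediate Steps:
s(k, r) = 22 (s(k, r) = (2 - 6)*(-6 + 3/6) = -4*(-6 + 3*(⅙)) = -4*(-6 + ½) = -4*(-11/2) = 22)
s(9, D(-5, -4))*(-154) - 4*(-3)*(-3) = 22*(-154) - 4*(-3)*(-3) = -3388 + 12*(-3) = -3388 - 36 = -3424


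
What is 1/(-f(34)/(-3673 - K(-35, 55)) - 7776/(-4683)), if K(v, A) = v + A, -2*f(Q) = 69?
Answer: 3843182/6345601 ≈ 0.60565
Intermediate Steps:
f(Q) = -69/2 (f(Q) = -½*69 = -69/2)
K(v, A) = A + v
1/(-f(34)/(-3673 - K(-35, 55)) - 7776/(-4683)) = 1/(-(-69)/(2*(-3673 - (55 - 35))) - 7776/(-4683)) = 1/(-(-69)/(2*(-3673 - 1*20)) - 7776*(-1/4683)) = 1/(-(-69)/(2*(-3673 - 20)) + 2592/1561) = 1/(-(-69)/(2*(-3693)) + 2592/1561) = 1/(-(-69)*(-1)/(2*3693) + 2592/1561) = 1/(-1*23/2462 + 2592/1561) = 1/(-23/2462 + 2592/1561) = 1/(6345601/3843182) = 3843182/6345601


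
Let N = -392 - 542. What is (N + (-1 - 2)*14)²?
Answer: 952576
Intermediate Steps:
N = -934
(N + (-1 - 2)*14)² = (-934 + (-1 - 2)*14)² = (-934 - 3*14)² = (-934 - 42)² = (-976)² = 952576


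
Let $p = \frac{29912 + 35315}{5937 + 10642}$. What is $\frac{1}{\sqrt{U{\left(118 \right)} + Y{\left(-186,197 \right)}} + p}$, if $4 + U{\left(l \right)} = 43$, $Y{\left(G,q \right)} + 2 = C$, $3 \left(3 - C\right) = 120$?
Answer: $\frac{16579}{65227} \approx 0.25417$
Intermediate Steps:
$C = -37$ ($C = 3 - 40 = -37$)
$Y{\left(G,q \right)} = -39$ ($Y{\left(G,q \right)} = -2 - 37 = -39$)
$U{\left(l \right)} = 39$ ($U{\left(l \right)} = -4 + 43 = 39$)
$p = \frac{65227}{16579} \approx 3.9343$
$\frac{1}{\sqrt{U{\left(118 \right)} + Y{\left(-186,197 \right)}} + p} = \frac{1}{\sqrt{39 - 39} + \frac{65227}{16579}} = \frac{1}{\sqrt{0} + \frac{65227}{16579}} = \frac{1}{0 + \frac{65227}{16579}} = \frac{1}{\frac{65227}{16579}} = \frac{16579}{65227}$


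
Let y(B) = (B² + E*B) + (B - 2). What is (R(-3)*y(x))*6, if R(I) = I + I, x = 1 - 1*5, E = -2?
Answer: -648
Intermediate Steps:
x = -4 (x = 1 - 5 = -4)
R(I) = 2*I
y(B) = -2 + B² - B (y(B) = (B² - 2*B) + (B - 2) = (B² - 2*B) + (-2 + B) = -2 + B² - B)
(R(-3)*y(x))*6 = ((2*(-3))*(-2 + (-4)² - 1*(-4)))*6 = -6*(-2 + 16 + 4)*6 = -6*18*6 = -108*6 = -648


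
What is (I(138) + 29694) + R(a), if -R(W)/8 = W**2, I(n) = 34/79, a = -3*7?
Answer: 2067148/79 ≈ 26166.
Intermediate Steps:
a = -21
I(n) = 34/79 (I(n) = 34*(1/79) = 34/79)
R(W) = -8*W**2
(I(138) + 29694) + R(a) = (34/79 + 29694) - 8*(-21)**2 = 2345860/79 - 8*441 = 2345860/79 - 3528 = 2067148/79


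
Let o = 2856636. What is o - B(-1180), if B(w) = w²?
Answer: 1464236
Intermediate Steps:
o - B(-1180) = 2856636 - 1*(-1180)² = 2856636 - 1*1392400 = 2856636 - 1392400 = 1464236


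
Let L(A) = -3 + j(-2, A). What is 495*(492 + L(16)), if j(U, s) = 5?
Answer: 244530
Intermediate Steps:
L(A) = 2 (L(A) = -3 + 5 = 2)
495*(492 + L(16)) = 495*(492 + 2) = 495*494 = 244530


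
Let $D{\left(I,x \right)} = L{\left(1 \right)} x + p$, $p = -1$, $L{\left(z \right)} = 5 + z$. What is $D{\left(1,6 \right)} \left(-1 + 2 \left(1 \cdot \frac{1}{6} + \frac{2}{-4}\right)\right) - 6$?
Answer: $- \frac{193}{3} \approx -64.333$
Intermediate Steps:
$D{\left(I,x \right)} = -1 + 6 x$ ($D{\left(I,x \right)} = \left(5 + 1\right) x - 1 = 6 x - 1 = -1 + 6 x$)
$D{\left(1,6 \right)} \left(-1 + 2 \left(1 \cdot \frac{1}{6} + \frac{2}{-4}\right)\right) - 6 = \left(-1 + 6 \cdot 6\right) \left(-1 + 2 \left(1 \cdot \frac{1}{6} + \frac{2}{-4}\right)\right) - 6 = \left(-1 + 36\right) \left(-1 + 2 \left(1 \cdot \frac{1}{6} + 2 \left(- \frac{1}{4}\right)\right)\right) - 6 = 35 \left(-1 + 2 \left(\frac{1}{6} - \frac{1}{2}\right)\right) - 6 = 35 \left(-1 + 2 \left(- \frac{1}{3}\right)\right) - 6 = 35 \left(-1 - \frac{2}{3}\right) - 6 = 35 \left(- \frac{5}{3}\right) - 6 = - \frac{175}{3} - 6 = - \frac{193}{3}$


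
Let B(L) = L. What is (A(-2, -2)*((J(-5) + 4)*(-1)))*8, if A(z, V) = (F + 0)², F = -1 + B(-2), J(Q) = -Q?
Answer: -648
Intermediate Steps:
F = -3 (F = -1 - 2 = -3)
A(z, V) = 9 (A(z, V) = (-3 + 0)² = (-3)² = 9)
(A(-2, -2)*((J(-5) + 4)*(-1)))*8 = (9*((-1*(-5) + 4)*(-1)))*8 = (9*((5 + 4)*(-1)))*8 = (9*(9*(-1)))*8 = (9*(-9))*8 = -81*8 = -648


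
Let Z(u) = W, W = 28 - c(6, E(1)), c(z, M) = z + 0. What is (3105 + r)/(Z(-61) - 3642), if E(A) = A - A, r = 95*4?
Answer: -697/724 ≈ -0.96271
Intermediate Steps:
r = 380
E(A) = 0
c(z, M) = z
W = 22 (W = 28 - 1*6 = 28 - 6 = 22)
Z(u) = 22
(3105 + r)/(Z(-61) - 3642) = (3105 + 380)/(22 - 3642) = 3485/(-3620) = 3485*(-1/3620) = -697/724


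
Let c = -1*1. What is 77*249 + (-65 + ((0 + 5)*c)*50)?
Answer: 18858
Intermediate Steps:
c = -1
77*249 + (-65 + ((0 + 5)*c)*50) = 77*249 + (-65 + ((0 + 5)*(-1))*50) = 19173 + (-65 + (5*(-1))*50) = 19173 + (-65 - 5*50) = 19173 + (-65 - 250) = 19173 - 315 = 18858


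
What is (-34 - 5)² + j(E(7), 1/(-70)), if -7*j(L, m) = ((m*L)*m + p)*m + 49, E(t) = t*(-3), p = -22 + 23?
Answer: 519302697/343000 ≈ 1514.0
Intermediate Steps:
p = 1
E(t) = -3*t
j(L, m) = -7 - m*(1 + L*m²)/7 (j(L, m) = -(((m*L)*m + 1)*m + 49)/7 = -(((L*m)*m + 1)*m + 49)/7 = -((L*m² + 1)*m + 49)/7 = -((1 + L*m²)*m + 49)/7 = -(m*(1 + L*m²) + 49)/7 = -(49 + m*(1 + L*m²))/7 = -7 - m*(1 + L*m²)/7)
(-34 - 5)² + j(E(7), 1/(-70)) = (-34 - 5)² + (-7 - ⅐/(-70) - (-3*7)*(1/(-70))³/7) = (-39)² + (-7 - ⅐*(-1/70) - ⅐*(-21)*(-1/70)³) = 1521 + (-7 + 1/490 - ⅐*(-21)*(-1/343000)) = 1521 + (-7 + 1/490 - 3/343000) = 1521 - 2400303/343000 = 519302697/343000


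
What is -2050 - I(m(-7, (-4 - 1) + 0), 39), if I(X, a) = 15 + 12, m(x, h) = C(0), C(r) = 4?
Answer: -2077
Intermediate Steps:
m(x, h) = 4
I(X, a) = 27
-2050 - I(m(-7, (-4 - 1) + 0), 39) = -2050 - 1*27 = -2050 - 27 = -2077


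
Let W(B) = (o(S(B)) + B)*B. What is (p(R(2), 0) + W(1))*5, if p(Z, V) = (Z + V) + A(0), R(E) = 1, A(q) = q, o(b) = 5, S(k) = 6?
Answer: 35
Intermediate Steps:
W(B) = B*(5 + B) (W(B) = (5 + B)*B = B*(5 + B))
p(Z, V) = V + Z (p(Z, V) = (Z + V) + 0 = (V + Z) + 0 = V + Z)
(p(R(2), 0) + W(1))*5 = ((0 + 1) + 1*(5 + 1))*5 = (1 + 1*6)*5 = (1 + 6)*5 = 7*5 = 35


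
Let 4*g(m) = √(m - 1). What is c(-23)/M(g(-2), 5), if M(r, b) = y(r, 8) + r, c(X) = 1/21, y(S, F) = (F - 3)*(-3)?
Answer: -80/25221 - 4*I*√3/75663 ≈ -0.003172 - 9.1567e-5*I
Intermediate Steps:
y(S, F) = 9 - 3*F (y(S, F) = (-3 + F)*(-3) = 9 - 3*F)
c(X) = 1/21
g(m) = √(-1 + m)/4 (g(m) = √(m - 1)/4 = √(-1 + m)/4)
M(r, b) = -15 + r (M(r, b) = (9 - 3*8) + r = (9 - 24) + r = -15 + r)
c(-23)/M(g(-2), 5) = 1/(21*(-15 + √(-1 - 2)/4)) = 1/(21*(-15 + √(-3)/4)) = 1/(21*(-15 + (I*√3)/4)) = 1/(21*(-15 + I*√3/4))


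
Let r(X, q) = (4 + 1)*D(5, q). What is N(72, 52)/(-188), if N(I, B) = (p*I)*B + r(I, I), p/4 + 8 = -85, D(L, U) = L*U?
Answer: 347742/47 ≈ 7398.8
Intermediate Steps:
p = -372 (p = -32 + 4*(-85) = -32 - 340 = -372)
r(X, q) = 25*q (r(X, q) = (4 + 1)*(5*q) = 5*(5*q) = 25*q)
N(I, B) = 25*I - 372*B*I (N(I, B) = (-372*I)*B + 25*I = -372*B*I + 25*I = 25*I - 372*B*I)
N(72, 52)/(-188) = (72*(25 - 372*52))/(-188) = (72*(25 - 19344))*(-1/188) = (72*(-19319))*(-1/188) = -1390968*(-1/188) = 347742/47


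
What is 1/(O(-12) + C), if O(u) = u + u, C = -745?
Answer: -1/769 ≈ -0.0013004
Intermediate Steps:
O(u) = 2*u
1/(O(-12) + C) = 1/(2*(-12) - 745) = 1/(-24 - 745) = 1/(-769) = -1/769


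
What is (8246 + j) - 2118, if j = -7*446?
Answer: 3006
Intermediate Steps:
j = -3122
(8246 + j) - 2118 = (8246 - 3122) - 2118 = 5124 - 2118 = 3006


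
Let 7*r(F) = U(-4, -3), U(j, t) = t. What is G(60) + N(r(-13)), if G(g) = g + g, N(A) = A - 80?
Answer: 277/7 ≈ 39.571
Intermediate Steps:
r(F) = -3/7 (r(F) = (⅐)*(-3) = -3/7)
N(A) = -80 + A
G(g) = 2*g
G(60) + N(r(-13)) = 2*60 + (-80 - 3/7) = 120 - 563/7 = 277/7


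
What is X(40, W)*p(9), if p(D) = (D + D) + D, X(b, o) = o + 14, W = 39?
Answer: 1431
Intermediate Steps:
X(b, o) = 14 + o
p(D) = 3*D (p(D) = 2*D + D = 3*D)
X(40, W)*p(9) = (14 + 39)*(3*9) = 53*27 = 1431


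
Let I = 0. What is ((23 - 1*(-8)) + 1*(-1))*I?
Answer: 0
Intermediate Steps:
((23 - 1*(-8)) + 1*(-1))*I = ((23 - 1*(-8)) + 1*(-1))*0 = ((23 + 8) - 1)*0 = (31 - 1)*0 = 30*0 = 0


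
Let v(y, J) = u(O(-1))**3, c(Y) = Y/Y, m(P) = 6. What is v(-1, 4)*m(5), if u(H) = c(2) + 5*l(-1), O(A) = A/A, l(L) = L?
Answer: -384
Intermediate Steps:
O(A) = 1
c(Y) = 1
u(H) = -4 (u(H) = 1 + 5*(-1) = 1 - 5 = -4)
v(y, J) = -64 (v(y, J) = (-4)**3 = -64)
v(-1, 4)*m(5) = -64*6 = -384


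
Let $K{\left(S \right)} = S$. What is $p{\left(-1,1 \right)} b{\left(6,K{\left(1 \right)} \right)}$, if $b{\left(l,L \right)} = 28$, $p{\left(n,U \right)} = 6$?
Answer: $168$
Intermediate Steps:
$p{\left(-1,1 \right)} b{\left(6,K{\left(1 \right)} \right)} = 6 \cdot 28 = 168$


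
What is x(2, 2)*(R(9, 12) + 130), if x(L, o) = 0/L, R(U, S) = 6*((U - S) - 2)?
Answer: 0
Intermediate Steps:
R(U, S) = -12 - 6*S + 6*U (R(U, S) = 6*(-2 + U - S) = -12 - 6*S + 6*U)
x(L, o) = 0
x(2, 2)*(R(9, 12) + 130) = 0*((-12 - 6*12 + 6*9) + 130) = 0*((-12 - 72 + 54) + 130) = 0*(-30 + 130) = 0*100 = 0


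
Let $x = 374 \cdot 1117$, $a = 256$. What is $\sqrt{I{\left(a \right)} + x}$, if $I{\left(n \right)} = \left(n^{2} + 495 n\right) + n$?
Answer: $\sqrt{610270} \approx 781.2$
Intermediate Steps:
$x = 417758$
$I{\left(n \right)} = n^{2} + 496 n$
$\sqrt{I{\left(a \right)} + x} = \sqrt{256 \left(496 + 256\right) + 417758} = \sqrt{256 \cdot 752 + 417758} = \sqrt{192512 + 417758} = \sqrt{610270}$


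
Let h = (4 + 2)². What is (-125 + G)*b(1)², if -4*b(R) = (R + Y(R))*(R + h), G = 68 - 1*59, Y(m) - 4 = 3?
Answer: -635216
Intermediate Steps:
Y(m) = 7 (Y(m) = 4 + 3 = 7)
G = 9 (G = 68 - 59 = 9)
h = 36 (h = 6² = 36)
b(R) = -(7 + R)*(36 + R)/4 (b(R) = -(R + 7)*(R + 36)/4 = -(7 + R)*(36 + R)/4)
(-125 + G)*b(1)² = (-125 + 9)*(-63 - 43/4*1 - ¼*1²)² = -116*(-63 - 43/4 - ¼*1)² = -116*(-63 - 43/4 - ¼)² = -116*(-74)² = -116*5476 = -635216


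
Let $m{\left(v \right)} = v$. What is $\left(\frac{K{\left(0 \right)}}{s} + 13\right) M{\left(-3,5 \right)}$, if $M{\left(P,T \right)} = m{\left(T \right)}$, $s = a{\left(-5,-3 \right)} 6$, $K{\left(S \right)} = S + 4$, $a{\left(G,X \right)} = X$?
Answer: $\frac{575}{9} \approx 63.889$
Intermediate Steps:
$K{\left(S \right)} = 4 + S$
$s = -18$ ($s = \left(-3\right) 6 = -18$)
$M{\left(P,T \right)} = T$
$\left(\frac{K{\left(0 \right)}}{s} + 13\right) M{\left(-3,5 \right)} = \left(\frac{4 + 0}{-18} + 13\right) 5 = \left(4 \left(- \frac{1}{18}\right) + 13\right) 5 = \left(- \frac{2}{9} + 13\right) 5 = \frac{115}{9} \cdot 5 = \frac{575}{9}$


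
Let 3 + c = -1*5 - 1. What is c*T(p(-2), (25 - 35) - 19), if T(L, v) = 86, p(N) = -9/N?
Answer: -774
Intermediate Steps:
c = -9 (c = -3 + (-1*5 - 1) = -3 + (-5 - 1) = -3 - 6 = -9)
c*T(p(-2), (25 - 35) - 19) = -9*86 = -774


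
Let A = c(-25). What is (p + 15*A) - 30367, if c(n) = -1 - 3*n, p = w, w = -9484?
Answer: -38741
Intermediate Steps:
p = -9484
A = 74 (A = -1 - 3*(-25) = -1 + 75 = 74)
(p + 15*A) - 30367 = (-9484 + 15*74) - 30367 = (-9484 + 1110) - 30367 = -8374 - 30367 = -38741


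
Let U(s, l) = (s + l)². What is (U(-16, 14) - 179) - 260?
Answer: -435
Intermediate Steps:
U(s, l) = (l + s)²
(U(-16, 14) - 179) - 260 = ((14 - 16)² - 179) - 260 = ((-2)² - 179) - 260 = (4 - 179) - 260 = -175 - 260 = -435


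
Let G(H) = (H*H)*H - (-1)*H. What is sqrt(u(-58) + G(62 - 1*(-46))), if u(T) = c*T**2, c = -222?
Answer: 2*sqrt(128253) ≈ 716.25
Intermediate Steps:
u(T) = -222*T**2
G(H) = H + H**3 (G(H) = H**2*H + H = H**3 + H = H + H**3)
sqrt(u(-58) + G(62 - 1*(-46))) = sqrt(-222*(-58)**2 + ((62 - 1*(-46)) + (62 - 1*(-46))**3)) = sqrt(-222*3364 + ((62 + 46) + (62 + 46)**3)) = sqrt(-746808 + (108 + 108**3)) = sqrt(-746808 + (108 + 1259712)) = sqrt(-746808 + 1259820) = sqrt(513012) = 2*sqrt(128253)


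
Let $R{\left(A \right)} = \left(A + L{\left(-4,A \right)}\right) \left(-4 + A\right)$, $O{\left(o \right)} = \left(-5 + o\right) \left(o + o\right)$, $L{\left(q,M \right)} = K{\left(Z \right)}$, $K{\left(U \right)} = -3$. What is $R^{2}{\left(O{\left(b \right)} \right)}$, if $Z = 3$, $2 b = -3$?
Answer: $\frac{1046529}{16} \approx 65408.0$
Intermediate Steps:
$b = - \frac{3}{2}$ ($b = \frac{1}{2} \left(-3\right) = - \frac{3}{2} \approx -1.5$)
$L{\left(q,M \right)} = -3$
$O{\left(o \right)} = 2 o \left(-5 + o\right)$ ($O{\left(o \right)} = \left(-5 + o\right) 2 o = 2 o \left(-5 + o\right)$)
$R{\left(A \right)} = \left(-4 + A\right) \left(-3 + A\right)$ ($R{\left(A \right)} = \left(A - 3\right) \left(-4 + A\right) = \left(-3 + A\right) \left(-4 + A\right) = \left(-4 + A\right) \left(-3 + A\right)$)
$R^{2}{\left(O{\left(b \right)} \right)} = \left(12 + \left(2 \left(- \frac{3}{2}\right) \left(-5 - \frac{3}{2}\right)\right)^{2} - 7 \cdot 2 \left(- \frac{3}{2}\right) \left(-5 - \frac{3}{2}\right)\right)^{2} = \left(12 + \left(2 \left(- \frac{3}{2}\right) \left(- \frac{13}{2}\right)\right)^{2} - 7 \cdot 2 \left(- \frac{3}{2}\right) \left(- \frac{13}{2}\right)\right)^{2} = \left(12 + \left(\frac{39}{2}\right)^{2} - \frac{273}{2}\right)^{2} = \left(12 + \frac{1521}{4} - \frac{273}{2}\right)^{2} = \left(\frac{1023}{4}\right)^{2} = \frac{1046529}{16}$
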